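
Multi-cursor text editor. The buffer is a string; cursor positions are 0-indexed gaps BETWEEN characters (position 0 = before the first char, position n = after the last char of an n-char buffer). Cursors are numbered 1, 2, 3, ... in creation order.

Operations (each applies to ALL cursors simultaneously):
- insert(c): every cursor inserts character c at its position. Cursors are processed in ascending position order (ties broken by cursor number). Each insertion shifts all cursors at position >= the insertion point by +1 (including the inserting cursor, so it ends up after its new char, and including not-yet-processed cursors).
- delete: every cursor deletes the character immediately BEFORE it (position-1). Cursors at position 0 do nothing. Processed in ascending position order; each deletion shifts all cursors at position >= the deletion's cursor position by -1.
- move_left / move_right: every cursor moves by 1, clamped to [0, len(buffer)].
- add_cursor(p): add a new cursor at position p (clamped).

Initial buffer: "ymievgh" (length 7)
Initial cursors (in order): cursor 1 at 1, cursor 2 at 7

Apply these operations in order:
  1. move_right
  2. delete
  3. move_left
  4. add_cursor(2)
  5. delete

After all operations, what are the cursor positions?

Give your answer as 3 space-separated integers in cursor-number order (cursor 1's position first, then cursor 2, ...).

After op 1 (move_right): buffer="ymievgh" (len 7), cursors c1@2 c2@7, authorship .......
After op 2 (delete): buffer="yievg" (len 5), cursors c1@1 c2@5, authorship .....
After op 3 (move_left): buffer="yievg" (len 5), cursors c1@0 c2@4, authorship .....
After op 4 (add_cursor(2)): buffer="yievg" (len 5), cursors c1@0 c3@2 c2@4, authorship .....
After op 5 (delete): buffer="yeg" (len 3), cursors c1@0 c3@1 c2@2, authorship ...

Answer: 0 2 1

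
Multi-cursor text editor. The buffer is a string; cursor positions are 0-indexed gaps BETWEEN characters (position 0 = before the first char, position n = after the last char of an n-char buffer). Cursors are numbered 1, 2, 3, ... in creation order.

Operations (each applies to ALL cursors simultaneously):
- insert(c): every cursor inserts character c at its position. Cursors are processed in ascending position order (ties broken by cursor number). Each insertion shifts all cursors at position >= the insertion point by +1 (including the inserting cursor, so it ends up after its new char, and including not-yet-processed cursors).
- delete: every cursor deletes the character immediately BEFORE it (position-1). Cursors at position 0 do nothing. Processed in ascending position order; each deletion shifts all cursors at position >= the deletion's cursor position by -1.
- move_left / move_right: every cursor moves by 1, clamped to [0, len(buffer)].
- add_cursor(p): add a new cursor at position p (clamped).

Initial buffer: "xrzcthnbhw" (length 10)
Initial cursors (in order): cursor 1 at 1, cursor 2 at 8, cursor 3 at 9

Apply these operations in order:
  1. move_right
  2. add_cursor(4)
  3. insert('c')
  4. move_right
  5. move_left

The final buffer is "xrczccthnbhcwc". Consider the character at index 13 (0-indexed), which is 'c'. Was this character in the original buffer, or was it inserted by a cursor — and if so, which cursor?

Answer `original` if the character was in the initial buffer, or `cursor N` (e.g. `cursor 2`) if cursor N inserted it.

Answer: cursor 3

Derivation:
After op 1 (move_right): buffer="xrzcthnbhw" (len 10), cursors c1@2 c2@9 c3@10, authorship ..........
After op 2 (add_cursor(4)): buffer="xrzcthnbhw" (len 10), cursors c1@2 c4@4 c2@9 c3@10, authorship ..........
After op 3 (insert('c')): buffer="xrczccthnbhcwc" (len 14), cursors c1@3 c4@6 c2@12 c3@14, authorship ..1..4.....2.3
After op 4 (move_right): buffer="xrczccthnbhcwc" (len 14), cursors c1@4 c4@7 c2@13 c3@14, authorship ..1..4.....2.3
After op 5 (move_left): buffer="xrczccthnbhcwc" (len 14), cursors c1@3 c4@6 c2@12 c3@13, authorship ..1..4.....2.3
Authorship (.=original, N=cursor N): . . 1 . . 4 . . . . . 2 . 3
Index 13: author = 3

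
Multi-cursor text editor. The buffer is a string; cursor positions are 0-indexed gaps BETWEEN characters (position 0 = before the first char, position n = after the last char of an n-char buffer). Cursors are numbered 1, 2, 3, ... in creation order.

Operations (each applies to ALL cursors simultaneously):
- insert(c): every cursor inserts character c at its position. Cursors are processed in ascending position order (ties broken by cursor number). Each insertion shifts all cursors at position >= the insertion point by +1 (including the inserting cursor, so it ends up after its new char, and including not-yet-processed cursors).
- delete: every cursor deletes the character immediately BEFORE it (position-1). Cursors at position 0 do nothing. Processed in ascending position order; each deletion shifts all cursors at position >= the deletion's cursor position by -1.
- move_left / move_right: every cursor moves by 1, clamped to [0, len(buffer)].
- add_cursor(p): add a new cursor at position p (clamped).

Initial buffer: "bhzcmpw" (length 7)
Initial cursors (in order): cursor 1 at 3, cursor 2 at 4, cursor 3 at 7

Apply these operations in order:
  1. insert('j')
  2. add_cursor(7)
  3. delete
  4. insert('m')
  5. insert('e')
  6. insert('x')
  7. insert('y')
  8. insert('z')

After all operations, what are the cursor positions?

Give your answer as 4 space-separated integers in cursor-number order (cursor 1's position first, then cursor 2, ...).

Answer: 8 19 26 19

Derivation:
After op 1 (insert('j')): buffer="bhzjcjmpwj" (len 10), cursors c1@4 c2@6 c3@10, authorship ...1.2...3
After op 2 (add_cursor(7)): buffer="bhzjcjmpwj" (len 10), cursors c1@4 c2@6 c4@7 c3@10, authorship ...1.2...3
After op 3 (delete): buffer="bhzcpw" (len 6), cursors c1@3 c2@4 c4@4 c3@6, authorship ......
After op 4 (insert('m')): buffer="bhzmcmmpwm" (len 10), cursors c1@4 c2@7 c4@7 c3@10, authorship ...1.24..3
After op 5 (insert('e')): buffer="bhzmecmmeepwme" (len 14), cursors c1@5 c2@10 c4@10 c3@14, authorship ...11.2424..33
After op 6 (insert('x')): buffer="bhzmexcmmeexxpwmex" (len 18), cursors c1@6 c2@13 c4@13 c3@18, authorship ...111.242424..333
After op 7 (insert('y')): buffer="bhzmexycmmeexxyypwmexy" (len 22), cursors c1@7 c2@16 c4@16 c3@22, authorship ...1111.24242424..3333
After op 8 (insert('z')): buffer="bhzmexyzcmmeexxyyzzpwmexyz" (len 26), cursors c1@8 c2@19 c4@19 c3@26, authorship ...11111.2424242424..33333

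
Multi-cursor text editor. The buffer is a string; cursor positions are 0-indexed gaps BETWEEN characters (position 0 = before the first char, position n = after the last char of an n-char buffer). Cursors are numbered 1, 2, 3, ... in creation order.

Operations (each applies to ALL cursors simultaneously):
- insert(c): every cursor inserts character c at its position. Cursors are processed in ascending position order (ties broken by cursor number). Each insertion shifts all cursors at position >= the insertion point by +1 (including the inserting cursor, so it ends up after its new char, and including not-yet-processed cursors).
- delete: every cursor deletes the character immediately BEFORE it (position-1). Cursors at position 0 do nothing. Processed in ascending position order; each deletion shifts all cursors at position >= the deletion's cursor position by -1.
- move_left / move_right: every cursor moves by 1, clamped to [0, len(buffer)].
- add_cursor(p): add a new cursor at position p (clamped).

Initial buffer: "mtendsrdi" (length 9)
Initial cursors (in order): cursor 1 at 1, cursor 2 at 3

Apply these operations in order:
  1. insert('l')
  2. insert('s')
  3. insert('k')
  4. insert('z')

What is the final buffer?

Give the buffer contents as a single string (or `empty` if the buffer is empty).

After op 1 (insert('l')): buffer="mltelndsrdi" (len 11), cursors c1@2 c2@5, authorship .1..2......
After op 2 (insert('s')): buffer="mlstelsndsrdi" (len 13), cursors c1@3 c2@7, authorship .11..22......
After op 3 (insert('k')): buffer="mlsktelskndsrdi" (len 15), cursors c1@4 c2@9, authorship .111..222......
After op 4 (insert('z')): buffer="mlskztelskzndsrdi" (len 17), cursors c1@5 c2@11, authorship .1111..2222......

Answer: mlskztelskzndsrdi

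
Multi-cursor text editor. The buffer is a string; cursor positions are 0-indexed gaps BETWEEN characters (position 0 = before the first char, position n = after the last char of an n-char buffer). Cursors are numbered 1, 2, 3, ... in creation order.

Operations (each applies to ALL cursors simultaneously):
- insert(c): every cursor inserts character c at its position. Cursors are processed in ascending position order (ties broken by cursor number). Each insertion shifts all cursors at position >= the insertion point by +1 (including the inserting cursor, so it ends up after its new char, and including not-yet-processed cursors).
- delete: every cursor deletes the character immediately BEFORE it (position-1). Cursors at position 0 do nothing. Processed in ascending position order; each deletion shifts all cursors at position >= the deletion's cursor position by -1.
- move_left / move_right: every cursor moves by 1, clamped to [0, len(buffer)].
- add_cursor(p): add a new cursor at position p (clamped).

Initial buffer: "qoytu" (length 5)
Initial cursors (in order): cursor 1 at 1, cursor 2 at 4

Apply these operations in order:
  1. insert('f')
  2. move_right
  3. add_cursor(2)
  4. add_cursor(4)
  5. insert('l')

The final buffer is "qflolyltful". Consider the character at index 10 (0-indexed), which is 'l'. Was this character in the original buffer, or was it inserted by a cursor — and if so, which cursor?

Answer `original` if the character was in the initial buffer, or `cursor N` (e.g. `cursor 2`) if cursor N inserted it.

Answer: cursor 2

Derivation:
After op 1 (insert('f')): buffer="qfoytfu" (len 7), cursors c1@2 c2@6, authorship .1...2.
After op 2 (move_right): buffer="qfoytfu" (len 7), cursors c1@3 c2@7, authorship .1...2.
After op 3 (add_cursor(2)): buffer="qfoytfu" (len 7), cursors c3@2 c1@3 c2@7, authorship .1...2.
After op 4 (add_cursor(4)): buffer="qfoytfu" (len 7), cursors c3@2 c1@3 c4@4 c2@7, authorship .1...2.
After op 5 (insert('l')): buffer="qflolyltful" (len 11), cursors c3@3 c1@5 c4@7 c2@11, authorship .13.1.4.2.2
Authorship (.=original, N=cursor N): . 1 3 . 1 . 4 . 2 . 2
Index 10: author = 2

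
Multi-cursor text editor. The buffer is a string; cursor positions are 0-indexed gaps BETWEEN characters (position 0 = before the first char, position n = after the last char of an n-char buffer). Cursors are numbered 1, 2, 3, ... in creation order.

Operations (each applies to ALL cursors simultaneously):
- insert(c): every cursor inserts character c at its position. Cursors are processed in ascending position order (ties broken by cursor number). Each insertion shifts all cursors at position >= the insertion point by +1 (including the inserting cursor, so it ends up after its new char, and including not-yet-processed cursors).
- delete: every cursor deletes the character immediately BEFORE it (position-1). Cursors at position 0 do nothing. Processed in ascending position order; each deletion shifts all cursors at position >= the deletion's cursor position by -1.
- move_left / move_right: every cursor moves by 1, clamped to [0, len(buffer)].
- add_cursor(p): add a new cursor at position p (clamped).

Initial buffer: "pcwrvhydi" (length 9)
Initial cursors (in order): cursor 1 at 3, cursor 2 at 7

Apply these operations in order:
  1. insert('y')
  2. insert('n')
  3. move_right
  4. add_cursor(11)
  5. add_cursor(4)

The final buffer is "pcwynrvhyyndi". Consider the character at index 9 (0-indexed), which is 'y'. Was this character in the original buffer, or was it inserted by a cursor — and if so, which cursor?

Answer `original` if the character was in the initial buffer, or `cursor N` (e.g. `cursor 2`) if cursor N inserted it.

Answer: cursor 2

Derivation:
After op 1 (insert('y')): buffer="pcwyrvhyydi" (len 11), cursors c1@4 c2@9, authorship ...1....2..
After op 2 (insert('n')): buffer="pcwynrvhyyndi" (len 13), cursors c1@5 c2@11, authorship ...11....22..
After op 3 (move_right): buffer="pcwynrvhyyndi" (len 13), cursors c1@6 c2@12, authorship ...11....22..
After op 4 (add_cursor(11)): buffer="pcwynrvhyyndi" (len 13), cursors c1@6 c3@11 c2@12, authorship ...11....22..
After op 5 (add_cursor(4)): buffer="pcwynrvhyyndi" (len 13), cursors c4@4 c1@6 c3@11 c2@12, authorship ...11....22..
Authorship (.=original, N=cursor N): . . . 1 1 . . . . 2 2 . .
Index 9: author = 2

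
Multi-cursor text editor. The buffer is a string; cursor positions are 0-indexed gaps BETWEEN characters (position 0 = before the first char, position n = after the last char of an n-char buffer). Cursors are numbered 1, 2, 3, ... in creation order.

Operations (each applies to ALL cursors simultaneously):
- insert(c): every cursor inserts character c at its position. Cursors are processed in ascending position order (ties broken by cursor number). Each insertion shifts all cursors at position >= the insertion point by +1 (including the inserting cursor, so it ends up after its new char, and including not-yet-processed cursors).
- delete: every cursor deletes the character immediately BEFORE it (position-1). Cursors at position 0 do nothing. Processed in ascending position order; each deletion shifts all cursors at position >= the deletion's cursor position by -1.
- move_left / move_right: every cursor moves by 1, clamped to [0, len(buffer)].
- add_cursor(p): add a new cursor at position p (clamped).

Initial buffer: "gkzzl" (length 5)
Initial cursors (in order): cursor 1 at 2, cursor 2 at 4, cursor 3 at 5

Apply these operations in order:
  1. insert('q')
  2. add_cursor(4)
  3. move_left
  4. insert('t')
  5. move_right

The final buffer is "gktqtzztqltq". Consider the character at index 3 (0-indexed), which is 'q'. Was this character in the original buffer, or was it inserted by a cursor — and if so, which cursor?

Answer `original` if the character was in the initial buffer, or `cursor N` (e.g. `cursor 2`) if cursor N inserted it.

Answer: cursor 1

Derivation:
After op 1 (insert('q')): buffer="gkqzzqlq" (len 8), cursors c1@3 c2@6 c3@8, authorship ..1..2.3
After op 2 (add_cursor(4)): buffer="gkqzzqlq" (len 8), cursors c1@3 c4@4 c2@6 c3@8, authorship ..1..2.3
After op 3 (move_left): buffer="gkqzzqlq" (len 8), cursors c1@2 c4@3 c2@5 c3@7, authorship ..1..2.3
After op 4 (insert('t')): buffer="gktqtzztqltq" (len 12), cursors c1@3 c4@5 c2@8 c3@11, authorship ..114..22.33
After op 5 (move_right): buffer="gktqtzztqltq" (len 12), cursors c1@4 c4@6 c2@9 c3@12, authorship ..114..22.33
Authorship (.=original, N=cursor N): . . 1 1 4 . . 2 2 . 3 3
Index 3: author = 1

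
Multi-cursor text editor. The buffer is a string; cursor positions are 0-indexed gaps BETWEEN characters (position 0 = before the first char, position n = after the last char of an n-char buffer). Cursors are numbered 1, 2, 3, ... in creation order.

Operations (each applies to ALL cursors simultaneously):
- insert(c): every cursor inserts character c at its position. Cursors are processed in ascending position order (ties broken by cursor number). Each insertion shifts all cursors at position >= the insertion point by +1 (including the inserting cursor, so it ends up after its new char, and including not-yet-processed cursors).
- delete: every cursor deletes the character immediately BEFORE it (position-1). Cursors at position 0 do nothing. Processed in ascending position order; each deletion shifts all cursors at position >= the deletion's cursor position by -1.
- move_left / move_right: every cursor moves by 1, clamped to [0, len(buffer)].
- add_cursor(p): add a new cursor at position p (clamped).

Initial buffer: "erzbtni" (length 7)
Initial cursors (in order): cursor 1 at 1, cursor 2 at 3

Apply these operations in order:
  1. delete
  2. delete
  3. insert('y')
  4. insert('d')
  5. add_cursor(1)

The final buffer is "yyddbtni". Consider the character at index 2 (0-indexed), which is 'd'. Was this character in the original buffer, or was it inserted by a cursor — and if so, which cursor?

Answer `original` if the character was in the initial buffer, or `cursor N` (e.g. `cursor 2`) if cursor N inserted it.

After op 1 (delete): buffer="rbtni" (len 5), cursors c1@0 c2@1, authorship .....
After op 2 (delete): buffer="btni" (len 4), cursors c1@0 c2@0, authorship ....
After op 3 (insert('y')): buffer="yybtni" (len 6), cursors c1@2 c2@2, authorship 12....
After op 4 (insert('d')): buffer="yyddbtni" (len 8), cursors c1@4 c2@4, authorship 1212....
After op 5 (add_cursor(1)): buffer="yyddbtni" (len 8), cursors c3@1 c1@4 c2@4, authorship 1212....
Authorship (.=original, N=cursor N): 1 2 1 2 . . . .
Index 2: author = 1

Answer: cursor 1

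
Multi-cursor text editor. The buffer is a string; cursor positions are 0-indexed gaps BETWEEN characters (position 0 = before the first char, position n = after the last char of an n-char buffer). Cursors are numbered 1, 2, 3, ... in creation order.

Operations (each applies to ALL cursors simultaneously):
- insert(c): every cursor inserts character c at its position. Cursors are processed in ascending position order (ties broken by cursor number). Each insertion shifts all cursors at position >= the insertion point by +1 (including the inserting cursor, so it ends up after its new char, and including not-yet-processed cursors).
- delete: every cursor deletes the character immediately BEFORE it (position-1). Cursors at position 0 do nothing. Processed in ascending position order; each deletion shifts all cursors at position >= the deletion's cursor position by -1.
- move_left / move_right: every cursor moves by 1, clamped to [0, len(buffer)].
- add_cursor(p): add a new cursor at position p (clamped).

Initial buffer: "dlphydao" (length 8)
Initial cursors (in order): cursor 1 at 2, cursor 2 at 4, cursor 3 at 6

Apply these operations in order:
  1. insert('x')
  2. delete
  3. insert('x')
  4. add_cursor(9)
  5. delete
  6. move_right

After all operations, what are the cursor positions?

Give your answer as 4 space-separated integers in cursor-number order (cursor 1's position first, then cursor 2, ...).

Answer: 3 5 6 6

Derivation:
After op 1 (insert('x')): buffer="dlxphxydxao" (len 11), cursors c1@3 c2@6 c3@9, authorship ..1..2..3..
After op 2 (delete): buffer="dlphydao" (len 8), cursors c1@2 c2@4 c3@6, authorship ........
After op 3 (insert('x')): buffer="dlxphxydxao" (len 11), cursors c1@3 c2@6 c3@9, authorship ..1..2..3..
After op 4 (add_cursor(9)): buffer="dlxphxydxao" (len 11), cursors c1@3 c2@6 c3@9 c4@9, authorship ..1..2..3..
After op 5 (delete): buffer="dlphyao" (len 7), cursors c1@2 c2@4 c3@5 c4@5, authorship .......
After op 6 (move_right): buffer="dlphyao" (len 7), cursors c1@3 c2@5 c3@6 c4@6, authorship .......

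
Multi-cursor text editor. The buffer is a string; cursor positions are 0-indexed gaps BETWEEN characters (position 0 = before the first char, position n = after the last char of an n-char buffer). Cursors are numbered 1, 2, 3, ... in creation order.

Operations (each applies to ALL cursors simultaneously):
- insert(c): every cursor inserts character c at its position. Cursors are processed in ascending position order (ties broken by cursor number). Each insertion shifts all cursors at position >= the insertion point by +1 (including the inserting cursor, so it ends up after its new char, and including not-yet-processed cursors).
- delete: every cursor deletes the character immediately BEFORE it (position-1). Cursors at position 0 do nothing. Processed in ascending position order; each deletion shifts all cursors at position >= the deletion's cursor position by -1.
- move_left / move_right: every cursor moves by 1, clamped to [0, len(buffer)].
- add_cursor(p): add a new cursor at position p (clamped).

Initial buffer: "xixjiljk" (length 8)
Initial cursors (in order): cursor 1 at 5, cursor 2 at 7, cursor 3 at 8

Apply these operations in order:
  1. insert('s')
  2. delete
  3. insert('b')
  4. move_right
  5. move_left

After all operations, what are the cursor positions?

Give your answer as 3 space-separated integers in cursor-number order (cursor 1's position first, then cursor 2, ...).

Answer: 6 9 10

Derivation:
After op 1 (insert('s')): buffer="xixjisljsks" (len 11), cursors c1@6 c2@9 c3@11, authorship .....1..2.3
After op 2 (delete): buffer="xixjiljk" (len 8), cursors c1@5 c2@7 c3@8, authorship ........
After op 3 (insert('b')): buffer="xixjibljbkb" (len 11), cursors c1@6 c2@9 c3@11, authorship .....1..2.3
After op 4 (move_right): buffer="xixjibljbkb" (len 11), cursors c1@7 c2@10 c3@11, authorship .....1..2.3
After op 5 (move_left): buffer="xixjibljbkb" (len 11), cursors c1@6 c2@9 c3@10, authorship .....1..2.3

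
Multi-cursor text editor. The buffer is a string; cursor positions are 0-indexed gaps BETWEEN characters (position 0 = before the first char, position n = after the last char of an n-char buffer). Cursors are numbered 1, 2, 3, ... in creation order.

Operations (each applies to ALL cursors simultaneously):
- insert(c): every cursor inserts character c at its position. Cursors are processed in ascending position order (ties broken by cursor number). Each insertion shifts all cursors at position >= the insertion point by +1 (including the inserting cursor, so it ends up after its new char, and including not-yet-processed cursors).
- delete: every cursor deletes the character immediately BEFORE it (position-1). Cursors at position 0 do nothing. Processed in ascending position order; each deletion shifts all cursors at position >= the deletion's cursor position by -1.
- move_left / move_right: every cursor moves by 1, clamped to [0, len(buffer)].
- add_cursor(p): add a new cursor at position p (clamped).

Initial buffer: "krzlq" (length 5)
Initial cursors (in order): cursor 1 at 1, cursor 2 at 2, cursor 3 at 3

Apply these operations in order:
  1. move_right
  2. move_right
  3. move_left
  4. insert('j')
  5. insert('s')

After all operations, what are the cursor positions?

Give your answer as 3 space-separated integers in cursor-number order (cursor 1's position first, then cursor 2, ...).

After op 1 (move_right): buffer="krzlq" (len 5), cursors c1@2 c2@3 c3@4, authorship .....
After op 2 (move_right): buffer="krzlq" (len 5), cursors c1@3 c2@4 c3@5, authorship .....
After op 3 (move_left): buffer="krzlq" (len 5), cursors c1@2 c2@3 c3@4, authorship .....
After op 4 (insert('j')): buffer="krjzjljq" (len 8), cursors c1@3 c2@5 c3@7, authorship ..1.2.3.
After op 5 (insert('s')): buffer="krjszjsljsq" (len 11), cursors c1@4 c2@7 c3@10, authorship ..11.22.33.

Answer: 4 7 10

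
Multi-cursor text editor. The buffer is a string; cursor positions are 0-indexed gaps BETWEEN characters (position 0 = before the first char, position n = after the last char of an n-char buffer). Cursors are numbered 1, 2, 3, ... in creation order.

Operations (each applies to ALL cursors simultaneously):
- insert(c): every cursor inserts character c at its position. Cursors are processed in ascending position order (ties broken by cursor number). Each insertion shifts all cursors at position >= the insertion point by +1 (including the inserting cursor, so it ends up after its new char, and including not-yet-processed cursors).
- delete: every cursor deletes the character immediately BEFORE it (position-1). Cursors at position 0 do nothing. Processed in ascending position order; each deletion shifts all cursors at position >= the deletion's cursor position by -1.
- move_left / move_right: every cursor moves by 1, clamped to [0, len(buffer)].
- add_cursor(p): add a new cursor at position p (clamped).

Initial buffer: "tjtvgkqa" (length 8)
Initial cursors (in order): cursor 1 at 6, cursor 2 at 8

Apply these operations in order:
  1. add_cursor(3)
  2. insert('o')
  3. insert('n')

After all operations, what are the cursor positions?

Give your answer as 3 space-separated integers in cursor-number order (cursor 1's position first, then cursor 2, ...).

Answer: 10 14 5

Derivation:
After op 1 (add_cursor(3)): buffer="tjtvgkqa" (len 8), cursors c3@3 c1@6 c2@8, authorship ........
After op 2 (insert('o')): buffer="tjtovgkoqao" (len 11), cursors c3@4 c1@8 c2@11, authorship ...3...1..2
After op 3 (insert('n')): buffer="tjtonvgkonqaon" (len 14), cursors c3@5 c1@10 c2@14, authorship ...33...11..22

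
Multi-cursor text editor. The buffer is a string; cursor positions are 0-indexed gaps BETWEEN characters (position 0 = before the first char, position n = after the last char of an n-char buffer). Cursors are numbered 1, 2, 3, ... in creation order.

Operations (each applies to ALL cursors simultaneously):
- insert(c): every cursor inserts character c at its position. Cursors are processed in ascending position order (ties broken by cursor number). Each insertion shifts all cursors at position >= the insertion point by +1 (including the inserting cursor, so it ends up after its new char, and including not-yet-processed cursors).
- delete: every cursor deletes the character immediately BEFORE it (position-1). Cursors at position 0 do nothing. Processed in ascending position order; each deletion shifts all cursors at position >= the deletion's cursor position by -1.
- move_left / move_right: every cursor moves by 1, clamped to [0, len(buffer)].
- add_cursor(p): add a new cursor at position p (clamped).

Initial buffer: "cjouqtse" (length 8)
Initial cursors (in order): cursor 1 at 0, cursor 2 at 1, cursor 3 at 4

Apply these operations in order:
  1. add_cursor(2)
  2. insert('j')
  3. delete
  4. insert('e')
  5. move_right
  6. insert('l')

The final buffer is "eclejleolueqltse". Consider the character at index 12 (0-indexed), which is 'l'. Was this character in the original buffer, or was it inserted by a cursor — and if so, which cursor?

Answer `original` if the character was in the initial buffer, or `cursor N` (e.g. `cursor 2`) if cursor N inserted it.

Answer: cursor 3

Derivation:
After op 1 (add_cursor(2)): buffer="cjouqtse" (len 8), cursors c1@0 c2@1 c4@2 c3@4, authorship ........
After op 2 (insert('j')): buffer="jcjjjoujqtse" (len 12), cursors c1@1 c2@3 c4@5 c3@8, authorship 1.2.4..3....
After op 3 (delete): buffer="cjouqtse" (len 8), cursors c1@0 c2@1 c4@2 c3@4, authorship ........
After op 4 (insert('e')): buffer="ecejeoueqtse" (len 12), cursors c1@1 c2@3 c4@5 c3@8, authorship 1.2.4..3....
After op 5 (move_right): buffer="ecejeoueqtse" (len 12), cursors c1@2 c2@4 c4@6 c3@9, authorship 1.2.4..3....
After op 6 (insert('l')): buffer="eclejleolueqltse" (len 16), cursors c1@3 c2@6 c4@9 c3@13, authorship 1.12.24.4.3.3...
Authorship (.=original, N=cursor N): 1 . 1 2 . 2 4 . 4 . 3 . 3 . . .
Index 12: author = 3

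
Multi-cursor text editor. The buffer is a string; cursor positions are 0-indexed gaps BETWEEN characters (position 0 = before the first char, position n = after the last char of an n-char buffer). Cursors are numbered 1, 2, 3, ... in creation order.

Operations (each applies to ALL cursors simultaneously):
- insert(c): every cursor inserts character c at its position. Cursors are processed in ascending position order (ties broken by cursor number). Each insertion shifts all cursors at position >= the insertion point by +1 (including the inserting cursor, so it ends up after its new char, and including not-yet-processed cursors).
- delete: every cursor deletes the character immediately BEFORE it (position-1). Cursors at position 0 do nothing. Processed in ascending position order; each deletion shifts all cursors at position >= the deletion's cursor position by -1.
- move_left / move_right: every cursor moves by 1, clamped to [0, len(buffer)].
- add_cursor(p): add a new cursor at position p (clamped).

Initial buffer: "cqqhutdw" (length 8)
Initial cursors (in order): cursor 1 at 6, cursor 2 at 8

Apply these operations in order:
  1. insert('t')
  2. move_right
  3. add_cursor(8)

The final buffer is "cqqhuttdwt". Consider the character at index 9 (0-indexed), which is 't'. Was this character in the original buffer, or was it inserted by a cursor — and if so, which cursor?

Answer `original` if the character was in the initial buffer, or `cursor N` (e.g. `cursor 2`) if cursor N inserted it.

Answer: cursor 2

Derivation:
After op 1 (insert('t')): buffer="cqqhuttdwt" (len 10), cursors c1@7 c2@10, authorship ......1..2
After op 2 (move_right): buffer="cqqhuttdwt" (len 10), cursors c1@8 c2@10, authorship ......1..2
After op 3 (add_cursor(8)): buffer="cqqhuttdwt" (len 10), cursors c1@8 c3@8 c2@10, authorship ......1..2
Authorship (.=original, N=cursor N): . . . . . . 1 . . 2
Index 9: author = 2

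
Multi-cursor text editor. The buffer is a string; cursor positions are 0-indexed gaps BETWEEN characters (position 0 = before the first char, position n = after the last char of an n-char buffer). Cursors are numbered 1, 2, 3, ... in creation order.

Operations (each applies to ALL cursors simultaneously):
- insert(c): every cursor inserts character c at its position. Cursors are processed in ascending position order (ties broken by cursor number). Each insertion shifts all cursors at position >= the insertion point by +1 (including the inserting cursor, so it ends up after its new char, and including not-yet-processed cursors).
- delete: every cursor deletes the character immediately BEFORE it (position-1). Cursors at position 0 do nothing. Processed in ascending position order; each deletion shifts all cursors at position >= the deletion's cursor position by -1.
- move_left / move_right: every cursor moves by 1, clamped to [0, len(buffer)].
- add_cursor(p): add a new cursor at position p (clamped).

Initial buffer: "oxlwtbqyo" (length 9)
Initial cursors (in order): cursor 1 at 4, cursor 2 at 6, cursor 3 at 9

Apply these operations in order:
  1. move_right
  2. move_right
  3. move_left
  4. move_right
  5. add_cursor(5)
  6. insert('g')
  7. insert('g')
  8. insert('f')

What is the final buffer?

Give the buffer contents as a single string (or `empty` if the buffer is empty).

After op 1 (move_right): buffer="oxlwtbqyo" (len 9), cursors c1@5 c2@7 c3@9, authorship .........
After op 2 (move_right): buffer="oxlwtbqyo" (len 9), cursors c1@6 c2@8 c3@9, authorship .........
After op 3 (move_left): buffer="oxlwtbqyo" (len 9), cursors c1@5 c2@7 c3@8, authorship .........
After op 4 (move_right): buffer="oxlwtbqyo" (len 9), cursors c1@6 c2@8 c3@9, authorship .........
After op 5 (add_cursor(5)): buffer="oxlwtbqyo" (len 9), cursors c4@5 c1@6 c2@8 c3@9, authorship .........
After op 6 (insert('g')): buffer="oxlwtgbgqygog" (len 13), cursors c4@6 c1@8 c2@11 c3@13, authorship .....4.1..2.3
After op 7 (insert('g')): buffer="oxlwtggbggqyggogg" (len 17), cursors c4@7 c1@10 c2@14 c3@17, authorship .....44.11..22.33
After op 8 (insert('f')): buffer="oxlwtggfbggfqyggfoggf" (len 21), cursors c4@8 c1@12 c2@17 c3@21, authorship .....444.111..222.333

Answer: oxlwtggfbggfqyggfoggf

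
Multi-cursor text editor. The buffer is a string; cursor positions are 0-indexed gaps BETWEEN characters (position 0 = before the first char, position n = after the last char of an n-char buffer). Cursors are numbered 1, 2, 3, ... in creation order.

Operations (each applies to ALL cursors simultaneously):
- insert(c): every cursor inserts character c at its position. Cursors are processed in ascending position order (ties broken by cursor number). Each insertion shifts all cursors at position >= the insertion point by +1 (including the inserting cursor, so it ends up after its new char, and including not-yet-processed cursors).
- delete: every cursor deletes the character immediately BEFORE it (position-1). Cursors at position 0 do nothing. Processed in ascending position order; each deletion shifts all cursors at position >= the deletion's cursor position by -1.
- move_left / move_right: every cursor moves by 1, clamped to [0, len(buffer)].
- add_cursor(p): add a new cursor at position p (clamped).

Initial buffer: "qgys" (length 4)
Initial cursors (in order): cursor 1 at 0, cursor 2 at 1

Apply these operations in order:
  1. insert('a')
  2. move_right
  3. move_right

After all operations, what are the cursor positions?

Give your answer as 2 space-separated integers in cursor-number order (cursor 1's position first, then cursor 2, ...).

After op 1 (insert('a')): buffer="aqagys" (len 6), cursors c1@1 c2@3, authorship 1.2...
After op 2 (move_right): buffer="aqagys" (len 6), cursors c1@2 c2@4, authorship 1.2...
After op 3 (move_right): buffer="aqagys" (len 6), cursors c1@3 c2@5, authorship 1.2...

Answer: 3 5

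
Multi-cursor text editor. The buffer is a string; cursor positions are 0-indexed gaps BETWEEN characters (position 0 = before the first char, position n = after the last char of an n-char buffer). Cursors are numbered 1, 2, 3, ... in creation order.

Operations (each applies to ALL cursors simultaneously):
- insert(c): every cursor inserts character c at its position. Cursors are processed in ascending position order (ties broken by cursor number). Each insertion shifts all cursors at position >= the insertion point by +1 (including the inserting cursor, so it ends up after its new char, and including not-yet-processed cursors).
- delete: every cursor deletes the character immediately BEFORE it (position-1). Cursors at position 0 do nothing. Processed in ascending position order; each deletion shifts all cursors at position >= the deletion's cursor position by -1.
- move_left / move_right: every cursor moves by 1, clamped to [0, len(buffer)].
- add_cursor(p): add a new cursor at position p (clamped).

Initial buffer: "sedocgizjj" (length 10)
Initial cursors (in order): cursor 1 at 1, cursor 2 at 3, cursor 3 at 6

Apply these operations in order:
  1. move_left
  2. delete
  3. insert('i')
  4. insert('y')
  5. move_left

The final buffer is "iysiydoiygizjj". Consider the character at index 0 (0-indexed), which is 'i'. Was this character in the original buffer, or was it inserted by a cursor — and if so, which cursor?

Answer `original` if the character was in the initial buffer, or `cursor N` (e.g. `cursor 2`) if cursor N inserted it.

After op 1 (move_left): buffer="sedocgizjj" (len 10), cursors c1@0 c2@2 c3@5, authorship ..........
After op 2 (delete): buffer="sdogizjj" (len 8), cursors c1@0 c2@1 c3@3, authorship ........
After op 3 (insert('i')): buffer="isidoigizjj" (len 11), cursors c1@1 c2@3 c3@6, authorship 1.2..3.....
After op 4 (insert('y')): buffer="iysiydoiygizjj" (len 14), cursors c1@2 c2@5 c3@9, authorship 11.22..33.....
After op 5 (move_left): buffer="iysiydoiygizjj" (len 14), cursors c1@1 c2@4 c3@8, authorship 11.22..33.....
Authorship (.=original, N=cursor N): 1 1 . 2 2 . . 3 3 . . . . .
Index 0: author = 1

Answer: cursor 1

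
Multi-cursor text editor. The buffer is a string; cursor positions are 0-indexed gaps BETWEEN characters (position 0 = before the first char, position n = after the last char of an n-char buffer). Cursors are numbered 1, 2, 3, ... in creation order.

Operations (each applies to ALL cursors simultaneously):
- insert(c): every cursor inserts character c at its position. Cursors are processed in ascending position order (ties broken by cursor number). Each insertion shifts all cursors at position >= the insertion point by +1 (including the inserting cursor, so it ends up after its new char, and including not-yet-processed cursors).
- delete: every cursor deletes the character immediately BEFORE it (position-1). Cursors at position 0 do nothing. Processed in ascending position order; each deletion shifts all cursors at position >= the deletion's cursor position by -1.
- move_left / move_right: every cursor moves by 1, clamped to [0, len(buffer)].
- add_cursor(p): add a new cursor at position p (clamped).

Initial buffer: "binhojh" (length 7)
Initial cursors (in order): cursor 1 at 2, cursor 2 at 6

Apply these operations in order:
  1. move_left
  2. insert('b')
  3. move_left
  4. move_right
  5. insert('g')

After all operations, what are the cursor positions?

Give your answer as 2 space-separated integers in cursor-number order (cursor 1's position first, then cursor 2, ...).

After op 1 (move_left): buffer="binhojh" (len 7), cursors c1@1 c2@5, authorship .......
After op 2 (insert('b')): buffer="bbinhobjh" (len 9), cursors c1@2 c2@7, authorship .1....2..
After op 3 (move_left): buffer="bbinhobjh" (len 9), cursors c1@1 c2@6, authorship .1....2..
After op 4 (move_right): buffer="bbinhobjh" (len 9), cursors c1@2 c2@7, authorship .1....2..
After op 5 (insert('g')): buffer="bbginhobgjh" (len 11), cursors c1@3 c2@9, authorship .11....22..

Answer: 3 9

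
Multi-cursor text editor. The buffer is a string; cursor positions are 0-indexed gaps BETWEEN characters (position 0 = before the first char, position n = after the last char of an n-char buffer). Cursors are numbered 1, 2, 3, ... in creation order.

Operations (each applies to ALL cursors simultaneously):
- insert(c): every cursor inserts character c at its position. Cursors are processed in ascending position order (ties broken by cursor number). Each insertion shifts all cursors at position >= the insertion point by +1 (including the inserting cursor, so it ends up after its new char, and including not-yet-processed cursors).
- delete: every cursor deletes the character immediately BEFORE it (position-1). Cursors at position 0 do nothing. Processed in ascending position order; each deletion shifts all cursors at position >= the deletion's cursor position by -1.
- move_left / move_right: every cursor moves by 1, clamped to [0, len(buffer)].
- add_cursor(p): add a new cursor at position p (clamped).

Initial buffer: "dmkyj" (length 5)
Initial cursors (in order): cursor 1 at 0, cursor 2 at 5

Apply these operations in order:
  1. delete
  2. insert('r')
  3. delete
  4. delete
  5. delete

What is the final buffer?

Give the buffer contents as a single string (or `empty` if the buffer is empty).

After op 1 (delete): buffer="dmky" (len 4), cursors c1@0 c2@4, authorship ....
After op 2 (insert('r')): buffer="rdmkyr" (len 6), cursors c1@1 c2@6, authorship 1....2
After op 3 (delete): buffer="dmky" (len 4), cursors c1@0 c2@4, authorship ....
After op 4 (delete): buffer="dmk" (len 3), cursors c1@0 c2@3, authorship ...
After op 5 (delete): buffer="dm" (len 2), cursors c1@0 c2@2, authorship ..

Answer: dm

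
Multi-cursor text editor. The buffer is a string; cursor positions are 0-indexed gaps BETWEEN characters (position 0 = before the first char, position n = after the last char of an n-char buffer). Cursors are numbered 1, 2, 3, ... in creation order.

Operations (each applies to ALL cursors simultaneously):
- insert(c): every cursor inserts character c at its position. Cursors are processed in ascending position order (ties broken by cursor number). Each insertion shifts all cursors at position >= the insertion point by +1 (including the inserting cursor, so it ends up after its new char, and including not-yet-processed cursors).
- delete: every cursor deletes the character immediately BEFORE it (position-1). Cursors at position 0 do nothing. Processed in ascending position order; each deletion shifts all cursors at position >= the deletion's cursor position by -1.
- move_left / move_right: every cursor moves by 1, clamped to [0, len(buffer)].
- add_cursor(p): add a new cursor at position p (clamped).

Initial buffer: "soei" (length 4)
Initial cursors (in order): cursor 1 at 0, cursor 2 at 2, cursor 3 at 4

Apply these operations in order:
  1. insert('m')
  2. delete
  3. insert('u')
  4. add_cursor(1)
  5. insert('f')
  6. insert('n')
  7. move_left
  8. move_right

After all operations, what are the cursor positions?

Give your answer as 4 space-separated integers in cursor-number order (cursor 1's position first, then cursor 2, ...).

After op 1 (insert('m')): buffer="msomeim" (len 7), cursors c1@1 c2@4 c3@7, authorship 1..2..3
After op 2 (delete): buffer="soei" (len 4), cursors c1@0 c2@2 c3@4, authorship ....
After op 3 (insert('u')): buffer="usoueiu" (len 7), cursors c1@1 c2@4 c3@7, authorship 1..2..3
After op 4 (add_cursor(1)): buffer="usoueiu" (len 7), cursors c1@1 c4@1 c2@4 c3@7, authorship 1..2..3
After op 5 (insert('f')): buffer="uffsoufeiuf" (len 11), cursors c1@3 c4@3 c2@7 c3@11, authorship 114..22..33
After op 6 (insert('n')): buffer="uffnnsoufneiufn" (len 15), cursors c1@5 c4@5 c2@10 c3@15, authorship 11414..222..333
After op 7 (move_left): buffer="uffnnsoufneiufn" (len 15), cursors c1@4 c4@4 c2@9 c3@14, authorship 11414..222..333
After op 8 (move_right): buffer="uffnnsoufneiufn" (len 15), cursors c1@5 c4@5 c2@10 c3@15, authorship 11414..222..333

Answer: 5 10 15 5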